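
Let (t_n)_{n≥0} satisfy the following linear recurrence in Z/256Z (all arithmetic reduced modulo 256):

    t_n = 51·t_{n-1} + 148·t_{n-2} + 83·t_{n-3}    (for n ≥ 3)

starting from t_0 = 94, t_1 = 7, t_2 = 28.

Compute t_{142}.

t_3 = 51·28 + 148·7 + 83·94 = 26
t_4 = 51·26 + 148·28 + 83·7 = 163
t_5 = 51·163 + 148·26 + 83·28 = 149
t_6 = 51·149 + 148·163 + 83·26 = 89
t_7 = 51·89 + 148·149 + 83·163 = 184
t_8 = 51·184 + 148·89 + 83·149 = 107
Continuing the recurrence:
  t_9 = 140;  t_10 = 104;  t_11 = 89;  t_12 = 63;  t_13 = 185;  t_14 = 34
  t_15 = 39;  t_16 = 104;  t_17 = 74;  t_18 = 131;  t_19 = 153;  t_20 = 53
  t_21 = 124;  t_22 = 243;  t_23 = 72;  t_24 = 8;  t_25 = 1;  t_26 = 43
  t_27 = 189;  t_28 = 214;  t_29 = 215;  t_30 = 212;  t_31 = 234;  t_32 = 227
  t_33 = 61;  t_34 = 65;  t_35 = 208;  t_36 = 203;  t_37 = 196;  t_38 = 216
  t_39 = 41;  t_40 = 151;  t_41 = 209;  t_42 = 58;  t_43 = 87;  t_44 = 160
  t_45 = 250;  t_46 = 131;  t_47 = 129;  t_48 = 125;  t_49 = 244;  t_50 = 179
  t_51 = 64;  t_52 = 88;  t_53 = 145;  t_54 = 131;  t_55 = 117;  t_56 = 14
  t_57 = 231;  t_58 = 12;  t_59 = 122;  t_60 = 35;  t_61 = 101;  t_62 = 233
  t_63 = 40;  t_64 = 107;  t_65 = 252;  t_66 = 8;  t_67 = 249;  t_68 = 239
  t_69 = 41;  t_70 = 18;  t_71 = 199;  t_72 = 88;  t_73 = 106;  t_74 = 131
  t_75 = 233;  t_76 = 133;  t_77 = 172;  t_78 = 179;  t_79 = 56;  t_80 = 104
  t_81 = 33;  t_82 = 219;  t_83 = 109;  t_84 = 6;  t_85 = 55;  t_86 = 196
  t_87 = 202;  t_88 = 99;  t_89 = 13;  t_90 = 81;  t_91 = 192;  t_92 = 75
  t_93 = 52;  t_94 = 248;  t_95 = 201;  t_96 = 71;  t_97 = 193;  t_98 = 170
  t_99 = 119;  t_100 = 144;  t_101 = 154;  t_102 = 131;  t_103 = 209;  t_104 = 77
  t_105 = 164;  t_106 = 243;  t_107 = 48;  t_108 = 56;  t_109 = 177;  t_110 = 51
  t_111 = 165;  t_112 = 190;  t_113 = 199;  t_114 = 252;  t_115 = 218;  t_116 = 163
  t_117 = 53;  t_118 = 121;  t_119 = 152;  t_120 = 107;  t_121 = 108;  t_122 = 168
  t_123 = 153;  t_124 = 159;  t_125 = 153;  t_126 = 2;  t_127 = 103;  t_128 = 72
  t_129 = 138;  t_130 = 131;  t_131 = 57;  t_132 = 213;  t_133 = 220;  t_134 = 115
  t_135 = 40;  t_136 = 200;  t_137 = 65;  t_138 = 139;  t_139 = 29;  t_140 = 54
t_141 = 51·54 + 148·29 + 83·139 = 151
t_142 = 51·151 + 148·54 + 83·29 = 180

180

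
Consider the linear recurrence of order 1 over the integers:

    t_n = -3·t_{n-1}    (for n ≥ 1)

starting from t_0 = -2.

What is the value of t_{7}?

4374

t_1 = -3·-2 = 6
t_2 = -3·6 = -18
t_3 = -3·-18 = 54
t_4 = -3·54 = -162
t_5 = -3·-162 = 486
t_6 = -3·486 = -1458
t_7 = -3·-1458 = 4374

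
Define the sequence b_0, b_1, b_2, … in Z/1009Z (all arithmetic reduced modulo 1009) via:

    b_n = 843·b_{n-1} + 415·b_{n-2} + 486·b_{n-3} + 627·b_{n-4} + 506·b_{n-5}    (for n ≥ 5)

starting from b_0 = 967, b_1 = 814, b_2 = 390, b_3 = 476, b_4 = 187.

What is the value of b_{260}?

b_5 = 843·187 + 415·476 + 486·390 + 627·814 + 506·967 = 631
b_6 = 843·631 + 415·187 + 486·476 + 627·390 + 506·814 = 941
b_7 = 843·941 + 415·631 + 486·187 + 627·476 + 506·390 = 159
b_8 = 843·159 + 415·941 + 486·631 + 627·187 + 506·476 = 721
b_9 = 843·721 + 415·159 + 486·941 + 627·631 + 506·187 = 919
b_10 = 843·919 + 415·721 + 486·159 + 627·941 + 506·631 = 121
Continuing the recurrence:
  b_11 = 60;  b_12 = 320;  b_13 = 967;  b_14 = 486;  b_15 = 874;  b_16 = 818
  b_17 = 367;  b_18 = 989;  b_19 = 72;  b_20 = 313;  b_21 = 765;  b_22 = 178
  b_23 = 839;  b_24 = 263;  b_25 = 897;  b_26 = 971;  b_27 = 494;  b_28 = 332
  b_29 = 556;  b_30 = 243;  b_31 = 540;  b_32 = 961;  b_33 = 39;  b_34 = 776
  b_35 = 681;  b_36 = 898;  b_37 = 294;  b_38 = 768;  b_39 = 442;  b_40 = 308
  b_41 = 70;  b_42 = 744;  b_43 = 550;  b_44 = 290;  b_45 = 826;  b_46 = 737
  b_47 = 45;  b_48 = 610;  b_49 = 860;  b_50 = 288;  b_51 = 716;  b_52 = 520
  b_53 = 985;  b_54 = 948;  b_55 = 995;  b_56 = 858;  b_57 = 567;  b_58 = 935
  b_59 = 362;  b_60 = 261;  b_61 = 929;  b_62 = 234;  b_63 = 154;  b_64 = 101
  b_65 = 614;  b_66 = 1002;  b_67 = 385;  b_68 = 519;  b_69 = 794;  b_70 = 847
  b_71 = 947;  b_72 = 600;  b_73 = 431;  b_74 = 525;  b_75 = 129;  b_76 = 59
  b_77 = 952;  b_78 = 160;  b_79 = 94;  b_80 = 245;  b_81 = 594;  b_82 = 162
  b_83 = 320;  b_84 = 482;  b_85 = 330;  b_86 = 644;  b_87 = 32;  b_88 = 560
  b_89 = 4;  b_90 = 766;  b_91 = 200;  b_92 = 114;  b_93 = 785;  b_94 = 78
  b_95 = 370;  b_96 = 458;  b_97 = 378;  b_98 = 544;  b_99 = 617;  b_100 = 466
  b_101 = 710;  b_102 = 657;  b_103 = 611;  b_104 = 683;  b_105 = 285;  b_106 = 652
  b_107 = 88;  b_108 = 800;  b_109 = 243;  b_110 = 533;  b_111 = 244;  b_112 = 384
  b_113 = 101;  b_114 = 928;  b_115 = 749;  b_116 = 92;  b_117 = 247;  b_118 = 289
  b_119 = 173;  b_120 = 159;  b_121 = 829;  b_122 = 799;  b_123 = 538;  b_124 = 986
  b_125 = 803;  b_126 = 811;  b_127 = 781;  b_128 = 361;  b_129 = 927;  b_130 = 812
  b_131 = 595;  b_132 = 583;  b_133 = 1;  b_134 = 680;  b_135 = 296;  b_136 = 133
  b_137 = 387;  b_138 = 671;  b_139 = 796;  b_140 = 520;  b_141 = 225;  b_142 = 306
  b_143 = 810;  b_144 = 289;  b_145 = 590;  b_146 = 941;  b_147 = 857;  b_148 = 12
  b_149 = 318;  b_150 = 27;  b_151 = 581;  b_152 = 928;  b_153 = 929;  b_154 = 953
  b_155 = 880;  b_156 = 693;  b_157 = 630;  b_158 = 333;  b_159 = 890;  b_160 = 941
  b_161 = 660;  b_162 = 1005;  b_163 = 413;  b_164 = 378;  b_165 = 786;  b_166 = 587
  b_167 = 416;  b_168 = 592;  b_169 = 434;  b_170 = 398;  b_171 = 49;  b_172 = 171
  b_173 = 297;  b_174 = 37;  b_175 = 478;  b_176 = 470;  b_177 = 414;  b_178 = 372
  b_179 = 47;  b_180 = 456;  b_181 = 455;  b_182 = 114;  b_183 = 791;  b_184 = 850
  b_185 = 831;  b_186 = 910;  b_187 = 196;  b_188 = 173;  b_189 = 122;  b_190 = 712
  b_191 = 522;  b_192 = 528;  b_193 = 349;  b_194 = 808;  b_195 = 367;  b_196 = 939
  b_197 = 307;  b_198 = 594;  b_199 = 86;  b_200 = 586;  b_201 = 747;  b_202 = 626
  b_203 = 838;  b_204 = 688;  b_205 = 64;  b_206 = 697;  b_207 = 715;  b_208 = 650
  b_209 = 660;  b_210 = 371;  b_211 = 348;  b_212 = 722;  b_213 = 143;  b_214 = 579
  b_215 = 628;  b_216 = 883;  b_217 = 851;  b_218 = 165;  b_219 = 791;  b_220 = 265
  b_221 = 852;  b_222 = 119;  b_223 = 775;  b_224 = 171;  b_225 = 277;  b_226 = 267
  b_227 = 641;  b_228 = 700;  b_229 = 976;  b_230 = 921;  b_231 = 292;  b_232 = 312
  b_233 = 925;  b_234 = 563;  b_235 = 430;  b_236 = 677;  b_237 = 930;  b_238 = 292
  b_239 = 98;  b_240 = 259;  b_241 = 765;  b_242 = 712;  b_243 = 594;  b_244 = 690
  b_245 = 0;  b_246 = 993;  b_247 = 157;  b_248 = 246;  b_249 = 425;  b_250 = 946
  b_251 = 195;  b_252 = 317;  b_253 = 171;  b_254 = 158;  b_255 = 612;  b_256 = 444
  b_257 = 3;  b_258 = 846
b_259 = 843·846 + 415·3 + 486·444 + 627·612 + 506·158 = 450
b_260 = 843·450 + 415·846 + 486·3 + 627·444 + 506·612 = 186

186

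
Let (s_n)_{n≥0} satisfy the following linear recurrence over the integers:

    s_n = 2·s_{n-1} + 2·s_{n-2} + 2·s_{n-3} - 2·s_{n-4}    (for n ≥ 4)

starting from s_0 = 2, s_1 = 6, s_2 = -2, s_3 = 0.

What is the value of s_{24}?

s_4 = 2·0 + 2·-2 + 2·6 + -2·2 = 4
s_5 = 2·4 + 2·0 + 2·-2 + -2·6 = -8
s_6 = 2·-8 + 2·4 + 2·0 + -2·-2 = -4
s_7 = 2·-4 + 2·-8 + 2·4 + -2·0 = -16
s_8 = 2·-16 + 2·-4 + 2·-8 + -2·4 = -64
s_9 = 2·-64 + 2·-16 + 2·-4 + -2·-8 = -152
s_10 = 2·-152 + 2·-64 + 2·-16 + -2·-4 = -456
s_11 = 2·-456 + 2·-152 + 2·-64 + -2·-16 = -1312
s_12 = 2·-1312 + 2·-456 + 2·-152 + -2·-64 = -3712
s_13 = 2·-3712 + 2·-1312 + 2·-456 + -2·-152 = -10656
s_14 = 2·-10656 + 2·-3712 + 2·-1312 + -2·-456 = -30448
s_15 = 2·-30448 + 2·-10656 + 2·-3712 + -2·-1312 = -87008
s_16 = 2·-87008 + 2·-30448 + 2·-10656 + -2·-3712 = -248800
s_17 = 2·-248800 + 2·-87008 + 2·-30448 + -2·-10656 = -711200
s_18 = 2·-711200 + 2·-248800 + 2·-87008 + -2·-30448 = -2033120
s_19 = 2·-2033120 + 2·-711200 + 2·-248800 + -2·-87008 = -5812224
s_20 = 2·-5812224 + 2·-2033120 + 2·-711200 + -2·-248800 = -16615488
s_21 = 2·-16615488 + 2·-5812224 + 2·-2033120 + -2·-711200 = -47499264
s_22 = 2·-47499264 + 2·-16615488 + 2·-5812224 + -2·-2033120 = -135787712
s_23 = 2·-135787712 + 2·-47499264 + 2·-16615488 + -2·-5812224 = -388180480
s_24 = 2·-388180480 + 2·-135787712 + 2·-47499264 + -2·-16615488 = -1109703936

-1109703936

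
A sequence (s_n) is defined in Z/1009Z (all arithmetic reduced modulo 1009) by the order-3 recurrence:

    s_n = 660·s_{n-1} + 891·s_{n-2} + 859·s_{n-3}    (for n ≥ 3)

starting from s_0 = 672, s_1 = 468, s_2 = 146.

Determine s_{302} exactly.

s_3 = 660·146 + 891·468 + 859·672 = 876
s_4 = 660·876 + 891·146 + 859·468 = 358
s_5 = 660·358 + 891·876 + 859·146 = 22
s_6 = 660·22 + 891·358 + 859·876 = 298
s_7 = 660·298 + 891·22 + 859·358 = 133
s_8 = 660·133 + 891·298 + 859·22 = 884
Continuing the recurrence:
  s_9 = 384;  s_10 = 26;  s_11 = 688;  s_12 = 911;  s_13 = 577;  s_14 = 610
  s_15 = 100;  s_16 = 298;  s_17 = 552;  s_18 = 357;  s_19 = 668;  s_20 = 137
  s_21 = 424;  s_22 = 16;  s_23 = 518;  s_24 = 935;  s_25 = 644;  s_26 = 904
  s_27 = 5;  s_28 = 819;  s_29 = 750;  s_30 = 62;  s_31 = 91;  s_32 = 784
  s_33 = 974;  s_34 = 899;  s_35 = 595;  s_36 = 267;  s_37 = 421;  s_38 = 709
  s_39 = 846;  s_40 = 885;  s_41 = 556;  s_42 = 424;  s_43 = 762;  s_44 = 194
  s_45 = 758;  s_46 = 857;  s_47 = 89;  s_48 = 309;  s_49 = 312;  s_50 = 722
  s_51 = 853;  s_52 = 141;  s_53 = 141;  s_54 = 940;  s_55 = 419;  s_56 = 183
  s_57 = 968;  s_58 = 495;  s_59 = 379;  s_60 = 116;  s_61 = 975;  s_62 = 859
  s_63 = 620;  s_64 = 148;  s_65 = 606;  s_66 = 922;  s_67 = 222;  s_68 = 301
  s_69 = 867;  s_70 = 920;  s_71 = 649;  s_72 = 38;  s_73 = 190;  s_74 = 359
  s_75 = 966;  s_76 = 649;  s_77 = 180;  s_78 = 236;  s_79 = 846;  s_80 = 21
  s_81 = 721;  s_82 = 395;  s_83 = 942;  s_84 = 802;  s_85 = 719;  s_86 = 480
  s_87 = 668;  s_88 = 933;  s_89 = 816;  s_90 = 341;  s_91 = 930;  s_92 = 139
  s_93 = 471;  s_94 = 581;  s_95 = 296;  s_96 = 657;  s_97 = 770;  s_98 = 836
  s_99 = 119;  s_100 = 607;  s_101 = 856;  s_102 = 245;  s_103 = 921;  s_104 = 536
  s_105 = 478;  s_106 = 65;  s_107 = 942;  s_108 = 517;  s_109 = 352;  s_110 = 753
  s_111 = 528;  s_112 = 990;  s_113 = 889;  s_114 = 237;  s_115 = 891;  s_116 = 946
  s_117 = 361;  s_118 = 45;  s_119 = 588;  s_120 = 695;  s_121 = 155;  s_122 = 702
  s_123 = 747;  s_124 = 487;  s_125 = 840;  s_126 = 455;  s_127 = 996;  s_128 = 413
  s_129 = 28;  s_130 = 957;  s_131 = 317;  s_132 = 275;  s_133 = 544;  s_134 = 556
  s_135 = 187;  s_136 = 428;  s_137 = 439;  s_138 = 305;  s_139 = 542;  s_140 = 603
  s_141 = 709;  s_142 = 678;  s_143 = 938;  s_144 = 874;  s_145 = 207;  s_146 = 751
  s_147 = 101;  s_148 = 469;  s_149 = 325;  s_150 = 730;  s_151 = 779;  s_152 = 875
  s_153 = 730;  s_154 = 369;  s_155 = 925;  s_156 = 381;  s_157 = 186;  s_158 = 601
  s_159 = 736;  s_160 = 495;  s_161 = 370;  s_162 = 724;  s_163 = 726;  s_164 = 213
  s_165 = 798;  s_166 = 145;  s_167 = 865;  s_168 = 220;  s_169 = 191;  s_170 = 620
  s_171 = 512;  s_172 = 4;  s_173 = 574;  s_174 = 886;  s_175 = 829;  s_176 = 315
  s_177 = 385;  s_178 = 761;  s_179 = 935;  s_180 = 367;  s_181 = 587;  s_182 = 46
  s_183 = 890;  s_184 = 521;  s_185 = 879;  s_186 = 733;  s_187 = 217;  s_188 = 551
  s_189 = 70;  s_190 = 91;  s_191 = 429;  s_192 = 571;  s_193 = 807;  s_194 = 319
  s_195 = 403;  s_196 = 334;  s_197 = 929;  s_198 = 706;  s_199 = 511;  s_200 = 585
  s_201 = 949;  s_202 = 376;  s_203 = 1005;  s_204 = 334;  s_205 = 45;  s_206 = 978
  s_207 = 814;  s_208 = 387;  s_209 = 560;  s_210 = 34;  s_211 = 219;  s_212 = 24
  s_213 = 33;  s_214 = 224;  s_215 = 95;  s_216 = 39;  s_217 = 101;  s_218 = 385
  s_219 = 226;  s_220 = 797;  s_221 = 669;  s_222 = 804;  s_223 = 187;  s_224 = 846
  s_225 = 995;  s_226 = 106;  s_227 = 207;  s_228 = 87;  s_229 = 950;  s_230 = 464
  s_231 = 479;  s_232 = 835;  s_233 = 189;  s_234 = 774;  s_235 = 48;  s_236 = 790
  s_237 = 72;  s_238 = 577;  s_239 = 565;  s_240 = 395;  s_241 = 526;  s_242 = 883
  s_243 = 349;  s_244 = 832;  s_245 = 140;  s_246 = 396;  s_247 = 978;  s_248 = 604
  s_249 = 847;  s_250 = 6;  s_251 = 79;  s_252 = 57;  s_253 = 155;  s_254 = 986
  s_255 = 358;  s_256 = 827;  s_257 = 508;  s_258 = 356;  s_259 = 516;  s_260 = 372
  s_261 = 62;  s_262 = 344;  s_263 = 466;  s_264 = 373;  s_265 = 350;  s_266 = 42
  s_267 = 91;  s_268 = 586;  s_269 = 428;  s_270 = 909;  s_271 = 423;  s_272 = 764
  s_273 = 141;  s_274 = 1007;  s_275 = 630;  s_276 = 367;  s_277 = 686;  s_278 = 146
  s_279 = 722;  s_280 = 215;  s_281 = 498;  s_282 = 273;  s_283 = 374;  s_284 = 684
  s_285 = 91;  s_286 = 941;  s_287 = 195;  s_288 = 985;  s_289 = 611;  s_290 = 485
  s_291 = 361;  s_292 = 588;  s_293 = 302;  s_294 = 111;  s_295 = 883;  s_296 = 711
  s_297 = 311;  s_298 = 11;  s_299 = 127;  s_300 = 557
s_301 = 660·557 + 891·127 + 859·11 = 861
s_302 = 660·861 + 891·557 + 859·127 = 173

173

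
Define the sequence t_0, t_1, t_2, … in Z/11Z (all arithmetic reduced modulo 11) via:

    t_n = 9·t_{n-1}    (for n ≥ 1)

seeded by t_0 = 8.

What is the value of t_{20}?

8

t_1 = 9·8 = 6
t_2 = 9·6 = 10
t_3 = 9·10 = 2
t_4 = 9·2 = 7
t_5 = 9·7 = 8
(t_5) = (8) = (t_0), so the sequence has period 5.
20 ≡ 0 (mod 5), hence t_20 = t_0 = 8.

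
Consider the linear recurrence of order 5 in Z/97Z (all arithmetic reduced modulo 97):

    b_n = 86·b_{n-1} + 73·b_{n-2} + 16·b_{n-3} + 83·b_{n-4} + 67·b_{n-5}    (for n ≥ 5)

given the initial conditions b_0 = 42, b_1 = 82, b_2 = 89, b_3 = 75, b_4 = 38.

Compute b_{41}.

85

b_5 = 86·38 + 73·75 + 16·89 + 83·82 + 67·42 = 96
b_6 = 86·96 + 73·38 + 16·75 + 83·89 + 67·82 = 85
b_7 = 86·85 + 73·96 + 16·38 + 83·75 + 67·89 = 51
b_8 = 86·51 + 73·85 + 16·96 + 83·38 + 67·75 = 33
b_9 = 86·33 + 73·51 + 16·85 + 83·96 + 67·38 = 5
b_10 = 86·5 + 73·33 + 16·51 + 83·85 + 67·96 = 70
b_11 = 86·70 + 73·5 + 16·33 + 83·51 + 67·85 = 60
b_12 = 86·60 + 73·70 + 16·5 + 83·33 + 67·51 = 16
b_13 = 86·16 + 73·60 + 16·70 + 83·5 + 67·33 = 93
b_14 = 86·93 + 73·16 + 16·60 + 83·70 + 67·5 = 72
b_15 = 86·72 + 73·93 + 16·16 + 83·60 + 67·70 = 15
b_16 = 86·15 + 73·72 + 16·93 + 83·16 + 67·60 = 93
b_17 = 86·93 + 73·15 + 16·72 + 83·93 + 67·16 = 24
b_18 = 86·24 + 73·93 + 16·15 + 83·72 + 67·93 = 57
b_19 = 86·57 + 73·24 + 16·93 + 83·15 + 67·72 = 49
b_20 = 86·49 + 73·57 + 16·24 + 83·93 + 67·15 = 23
b_21 = 86·23 + 73·49 + 16·57 + 83·24 + 67·93 = 43
b_22 = 86·43 + 73·23 + 16·49 + 83·57 + 67·24 = 84
b_23 = 86·84 + 73·43 + 16·23 + 83·49 + 67·57 = 90
b_24 = 86·90 + 73·84 + 16·43 + 83·23 + 67·49 = 61
b_25 = 86·61 + 73·90 + 16·84 + 83·43 + 67·23 = 34
b_26 = 86·34 + 73·61 + 16·90 + 83·84 + 67·43 = 46
b_27 = 86·46 + 73·34 + 16·61 + 83·90 + 67·84 = 45
b_28 = 86·45 + 73·46 + 16·34 + 83·61 + 67·90 = 47
b_29 = 86·47 + 73·45 + 16·46 + 83·34 + 67·61 = 34
b_30 = 86·34 + 73·47 + 16·45 + 83·46 + 67·34 = 76
b_31 = 86·76 + 73·34 + 16·47 + 83·45 + 67·46 = 0
b_32 = 86·0 + 73·76 + 16·34 + 83·47 + 67·45 = 10
b_33 = 86·10 + 73·0 + 16·76 + 83·34 + 67·47 = 93
b_34 = 86·93 + 73·10 + 16·0 + 83·76 + 67·34 = 48
b_35 = 86·48 + 73·93 + 16·10 + 83·0 + 67·76 = 67
b_36 = 86·67 + 73·48 + 16·93 + 83·10 + 67·0 = 41
b_37 = 86·41 + 73·67 + 16·48 + 83·93 + 67·10 = 17
b_38 = 86·17 + 73·41 + 16·67 + 83·48 + 67·93 = 28
b_39 = 86·28 + 73·17 + 16·41 + 83·67 + 67·48 = 84
b_40 = 86·84 + 73·28 + 16·17 + 83·41 + 67·67 = 69
b_41 = 86·69 + 73·84 + 16·28 + 83·17 + 67·41 = 85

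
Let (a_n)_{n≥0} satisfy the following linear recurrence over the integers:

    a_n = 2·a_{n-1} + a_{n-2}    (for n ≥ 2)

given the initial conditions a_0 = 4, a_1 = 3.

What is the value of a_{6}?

a_2 = 2·3 + 1·4 = 10
a_3 = 2·10 + 1·3 = 23
a_4 = 2·23 + 1·10 = 56
a_5 = 2·56 + 1·23 = 135
a_6 = 2·135 + 1·56 = 326

326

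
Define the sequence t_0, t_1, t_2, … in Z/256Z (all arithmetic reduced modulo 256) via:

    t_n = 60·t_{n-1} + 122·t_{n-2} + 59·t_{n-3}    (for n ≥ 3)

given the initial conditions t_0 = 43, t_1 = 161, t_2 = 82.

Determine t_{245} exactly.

120

t_3 = 60·82 + 122·161 + 59·43 = 219
t_4 = 60·219 + 122·82 + 59·161 = 131
t_5 = 60·131 + 122·219 + 59·82 = 248
t_6 = 60·248 + 122·131 + 59·219 = 7
t_7 = 60·7 + 122·248 + 59·131 = 5
t_8 = 60·5 + 122·7 + 59·248 = 170
Continuing the recurrence:
  t_9 = 215;  t_10 = 143;  t_11 = 40;  t_12 = 19;  t_13 = 121;  t_14 = 162
  t_15 = 3;  t_16 = 203;  t_17 = 88;  t_18 = 15;  t_19 = 61;  t_20 = 186
  t_21 = 31;  t_22 = 247;  t_23 = 136;  t_24 = 187;  t_25 = 145;  t_26 = 114
  t_27 = 235;  t_28 = 211;  t_29 = 184;  t_30 = 215;  t_31 = 181;  t_32 = 74
  t_33 = 39;  t_34 = 31;  t_35 = 232;  t_36 = 35;  t_37 = 233;  t_38 = 194
  t_39 = 147;  t_40 = 155;  t_41 = 24;  t_42 = 95;  t_43 = 109;  t_44 = 90
  t_45 = 239;  t_46 = 7;  t_47 = 72;  t_48 = 75;  t_49 = 129;  t_50 = 146
  t_51 = 251;  t_52 = 35;  t_53 = 120;  t_54 = 167;  t_55 = 101;  t_56 = 234
  t_57 = 119;  t_58 = 175;  t_59 = 168;  t_60 = 51;  t_61 = 89;  t_62 = 226
  t_63 = 35;  t_64 = 107;  t_65 = 216;  t_66 = 175;  t_67 = 157;  t_68 = 250
  t_69 = 191;  t_70 = 23;  t_71 = 8;  t_72 = 219;  t_73 = 113;  t_74 = 178
  t_75 = 11;  t_76 = 115;  t_77 = 56;  t_78 = 119;  t_79 = 21;  t_80 = 138
  t_81 = 199;  t_82 = 63;  t_83 = 104;  t_84 = 67;  t_85 = 201;  t_86 = 2
  t_87 = 179;  t_88 = 59;  t_89 = 152;  t_90 = 255;  t_91 = 205;  t_92 = 154
  t_93 = 143;  t_94 = 39;  t_95 = 200;  t_96 = 107;  t_97 = 97;  t_98 = 210
  t_99 = 27;  t_100 = 195;  t_101 = 248;  t_102 = 71;  t_103 = 197;  t_104 = 42
  t_105 = 23;  t_106 = 207;  t_107 = 40;  t_108 = 83;  t_109 = 57;  t_110 = 34
  t_111 = 67;  t_112 = 11;  t_113 = 88;  t_114 = 79;  t_115 = 253;  t_116 = 58
  t_117 = 95;  t_118 = 55;  t_119 = 136;  t_120 = 251;  t_121 = 81;  t_122 = 242
  t_123 = 43;  t_124 = 19;  t_125 = 184;  t_126 = 23;  t_127 = 117;  t_128 = 202
  t_129 = 103;  t_130 = 95;  t_131 = 232;  t_132 = 99;  t_133 = 169;  t_134 = 66
  t_135 = 211;  t_136 = 219;  t_137 = 24;  t_138 = 159;  t_139 = 45;  t_140 = 218
  t_141 = 47;  t_142 = 71;  t_143 = 72;  t_144 = 139;  t_145 = 65;  t_146 = 18
  t_147 = 59;  t_148 = 99;  t_149 = 120;  t_150 = 231;  t_151 = 37;  t_152 = 106
  t_153 = 183;  t_154 = 239;  t_155 = 168;  t_156 = 115;  t_157 = 25;  t_158 = 98
  t_159 = 99;  t_160 = 171;  t_161 = 216;  t_162 = 239;  t_163 = 93;  t_164 = 122
  t_165 = 255;  t_166 = 87;  t_167 = 8;  t_168 = 27;  t_169 = 49;  t_170 = 50
  t_171 = 75;  t_172 = 179;  t_173 = 56;  t_174 = 183;  t_175 = 213;  t_176 = 10
  t_177 = 7;  t_178 = 127;  t_179 = 104;  t_180 = 131;  t_181 = 137;  t_182 = 130
  t_183 = 243;  t_184 = 123;  t_185 = 152;  t_186 = 63;  t_187 = 141;  t_188 = 26
  t_189 = 207;  t_190 = 103;  t_191 = 200;  t_192 = 171;  t_193 = 33;  t_194 = 82
  t_195 = 91;  t_196 = 3;  t_197 = 248;  t_198 = 135;  t_199 = 133;  t_200 = 170
  t_201 = 87;  t_202 = 15;  t_203 = 40;  t_204 = 147;  t_205 = 249;  t_206 = 162
  t_207 = 131;  t_208 = 75;  t_209 = 88;  t_210 = 143;  t_211 = 189;  t_212 = 186
  t_213 = 159;  t_214 = 119;  t_215 = 136;  t_216 = 59;  t_217 = 17;  t_218 = 114
  t_219 = 107;  t_220 = 83;  t_221 = 184;  t_222 = 87;  t_223 = 53;  t_224 = 74
  t_225 = 167;  t_226 = 159;  t_227 = 232;  t_228 = 163;  t_229 = 105;  t_230 = 194
  t_231 = 19;  t_232 = 27;  t_233 = 24;  t_234 = 223;  t_235 = 237;  t_236 = 90
  t_237 = 111;  t_238 = 135;  t_239 = 72;  t_240 = 203;  t_241 = 1;  t_242 = 146
  t_243 = 123
t_244 = 60·123 + 122·146 + 59·1 = 163
t_245 = 60·163 + 122·123 + 59·146 = 120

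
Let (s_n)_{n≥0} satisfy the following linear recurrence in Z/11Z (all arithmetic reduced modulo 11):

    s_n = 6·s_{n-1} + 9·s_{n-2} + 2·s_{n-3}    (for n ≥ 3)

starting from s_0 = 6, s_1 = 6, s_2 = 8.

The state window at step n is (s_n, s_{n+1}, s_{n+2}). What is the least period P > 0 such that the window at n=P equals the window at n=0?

60

n=0: window = (6, 6, 8)
n=1: window = (6, 8, 4)
n=2: window = (8, 4, 9)
n=3: window = (4, 9, 7)
n=4: window = (9, 7, 10)
n=5: window = (7, 10, 9)
n=6: window = (10, 9, 4)
n=7: window = (9, 4, 4)
n=8: window = (4, 4, 1)
n=9: window = (4, 1, 6)
n=10: window = (1, 6, 9)
n=11: window = (6, 9, 0)
n=12: window = (9, 0, 5)
n=13: window = (0, 5, 4)
n=14: window = (5, 4, 3)
n=15: window = (4, 3, 9)
n=16: window = (3, 9, 1)
n=17: window = (9, 1, 5)
n=18: window = (1, 5, 2)
n=19: window = (5, 2, 4)
n=20: window = (2, 4, 8)
n=21: window = (4, 8, 0)
n=22: window = (8, 0, 3)
n=23: window = (0, 3, 1)
n=24: window = (3, 1, 0)
n=25: window = (1, 0, 4)
n=26: window = (0, 4, 4)
n=27: window = (4, 4, 5)
n=28: window = (4, 5, 8)
n=29: window = (5, 8, 2)
n=30: window = (8, 2, 6)
n=31: window = (2, 6, 4)
n=32: window = (6, 4, 5)
n=33: window = (4, 5, 1)
n=34: window = (5, 1, 4)
n=35: window = (1, 4, 10)
n=36: window = (4, 10, 10)
n=37: window = (10, 10, 4)
n=38: window = (10, 4, 2)
n=39: window = (4, 2, 2)
n=40: window = (2, 2, 5)
…
n=58: window = (10, 3, 6)
n=59: window = (3, 6, 6)
n=60: window = (6, 6, 8)
window at n=60 equals window at n=0 → period = 60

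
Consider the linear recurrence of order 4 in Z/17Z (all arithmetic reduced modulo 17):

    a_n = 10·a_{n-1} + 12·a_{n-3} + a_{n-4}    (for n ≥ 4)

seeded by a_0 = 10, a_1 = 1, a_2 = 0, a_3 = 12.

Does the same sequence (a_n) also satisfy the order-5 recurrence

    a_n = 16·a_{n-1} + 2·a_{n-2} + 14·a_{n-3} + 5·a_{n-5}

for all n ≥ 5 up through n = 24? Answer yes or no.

no

Terms a_0..a_24: 10, 1, 0, 12, 6, 10, 6, 8, 2, 0, 0, 15, 16, 7, 12, 4, 4, 4, 15, 15, 15, 11, 16, 15, 8
n=5: candidate gives 0, actual a_5 = 10 ✗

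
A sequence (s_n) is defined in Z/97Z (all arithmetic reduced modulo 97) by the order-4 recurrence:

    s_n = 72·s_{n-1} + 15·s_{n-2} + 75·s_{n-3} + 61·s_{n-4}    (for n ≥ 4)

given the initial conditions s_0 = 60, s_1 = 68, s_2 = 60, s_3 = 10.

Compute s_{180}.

s_4 = 72·10 + 15·60 + 75·68 + 61·60 = 1
s_5 = 72·1 + 15·10 + 75·60 + 61·68 = 43
s_6 = 72·43 + 15·1 + 75·10 + 61·60 = 52
s_7 = 72·52 + 15·43 + 75·1 + 61·10 = 30
s_8 = 72·30 + 15·52 + 75·43 + 61·1 = 18
s_9 = 72·18 + 15·30 + 75·52 + 61·43 = 24
Continuing the recurrence:
  s_10 = 48;  s_11 = 12;  s_12 = 20;  s_13 = 88;  s_14 = 85;  s_15 = 69
  s_16 = 95;  s_17 = 24;  s_18 = 30;  s_19 = 80;  s_20 = 31;  s_21 = 65
  s_22 = 74;  s_23 = 25;  s_24 = 73;  s_25 = 14;  s_26 = 53;  s_27 = 65
  s_28 = 17;  s_29 = 44;  s_30 = 85;  s_31 = 89;  s_32 = 89;  s_33 = 21
  s_34 = 60;  s_35 = 55;  s_36 = 30;  s_37 = 36;  s_38 = 60;  s_39 = 86
  s_40 = 79;  s_41 = 94;  s_42 = 21;  s_43 = 28;  s_44 = 38;  s_45 = 86
  s_46 = 55;  s_47 = 11;  s_48 = 6;  s_49 = 74;  s_50 = 92;  s_51 = 28
  s_52 = 0;  s_53 = 0;  s_54 = 49;  s_55 = 95;  s_56 = 9;  s_57 = 25
  s_58 = 21;  s_59 = 15;  s_60 = 36;  s_61 = 0;  s_62 = 36;  s_63 = 96
  s_64 = 45;  s_65 = 8;  s_66 = 74;  s_67 = 32;  s_68 = 66;  s_69 = 18
  s_70 = 82;  s_71 = 78;  s_72 = 0;  s_73 = 76;  s_74 = 28;  s_75 = 57
  s_76 = 39;  s_77 = 20;  s_78 = 54;  s_79 = 17;  s_80 = 93;  s_81 = 96
  s_82 = 72;  s_83 = 86;  s_84 = 66;  s_85 = 32;  s_86 = 71;  s_87 = 74
  s_88 = 15;  s_89 = 58;  s_90 = 23;  s_91 = 17;  s_92 = 44;  s_93 = 53
  s_94 = 73;  s_95 = 9;  s_96 = 60;  s_97 = 68;  s_98 = 60;  s_99 = 10
  s_100 = 1;  s_101 = 43;  s_102 = 52;  s_103 = 30;  s_104 = 18;  s_105 = 24
  s_106 = 48;  s_107 = 12;  s_108 = 20;  s_109 = 88;  s_110 = 85;  s_111 = 69
  s_112 = 95;  s_113 = 24;  s_114 = 30;  s_115 = 80;  s_116 = 31;  s_117 = 65
  s_118 = 74;  s_119 = 25;  s_120 = 73;  s_121 = 14;  s_122 = 53;  s_123 = 65
  s_124 = 17;  s_125 = 44;  s_126 = 85;  s_127 = 89;  s_128 = 89;  s_129 = 21
  s_130 = 60;  s_131 = 55;  s_132 = 30;  s_133 = 36;  s_134 = 60;  s_135 = 86
  s_136 = 79;  s_137 = 94;  s_138 = 21;  s_139 = 28;  s_140 = 38;  s_141 = 86
  s_142 = 55;  s_143 = 11;  s_144 = 6;  s_145 = 74;  s_146 = 92;  s_147 = 28
  s_148 = 0;  s_149 = 0;  s_150 = 49;  s_151 = 95;  s_152 = 9;  s_153 = 25
  s_154 = 21;  s_155 = 15;  s_156 = 36;  s_157 = 0;  s_158 = 36;  s_159 = 96
  s_160 = 45;  s_161 = 8;  s_162 = 74;  s_163 = 32;  s_164 = 66;  s_165 = 18
  s_166 = 82;  s_167 = 78;  s_168 = 0;  s_169 = 76;  s_170 = 28;  s_171 = 57
  s_172 = 39;  s_173 = 20;  s_174 = 54;  s_175 = 17;  s_176 = 93;  s_177 = 96
  s_178 = 72
s_179 = 72·72 + 15·96 + 75·93 + 61·17 = 86
s_180 = 72·86 + 15·72 + 75·96 + 61·93 = 66

66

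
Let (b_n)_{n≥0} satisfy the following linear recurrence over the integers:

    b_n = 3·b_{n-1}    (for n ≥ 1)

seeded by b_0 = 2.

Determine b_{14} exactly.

b_1 = 3·2 = 6
b_2 = 3·6 = 18
b_3 = 3·18 = 54
b_4 = 3·54 = 162
b_5 = 3·162 = 486
b_6 = 3·486 = 1458
b_7 = 3·1458 = 4374
b_8 = 3·4374 = 13122
b_9 = 3·13122 = 39366
b_10 = 3·39366 = 118098
b_11 = 3·118098 = 354294
b_12 = 3·354294 = 1062882
b_13 = 3·1062882 = 3188646
b_14 = 3·3188646 = 9565938

9565938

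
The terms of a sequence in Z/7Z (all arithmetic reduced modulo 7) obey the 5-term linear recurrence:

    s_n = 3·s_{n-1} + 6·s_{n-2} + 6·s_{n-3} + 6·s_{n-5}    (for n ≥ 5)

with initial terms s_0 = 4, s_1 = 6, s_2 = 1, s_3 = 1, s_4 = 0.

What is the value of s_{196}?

1

s_5 = 3·0 + 6·1 + 6·1 + 0·6 + 6·4 = 1
s_6 = 3·1 + 6·0 + 6·1 + 0·1 + 6·6 = 3
s_7 = 3·3 + 6·1 + 6·0 + 0·1 + 6·1 = 0
s_8 = 3·0 + 6·3 + 6·1 + 0·0 + 6·1 = 2
s_9 = 3·2 + 6·0 + 6·3 + 0·1 + 6·0 = 3
s_10 = 3·3 + 6·2 + 6·0 + 0·3 + 6·1 = 6
Continuing the recurrence:
  s_11 = 3;  s_12 = 0;  s_13 = 3;  s_14 = 3;  s_15 = 0;  s_16 = 5
  s_17 = 5;  s_18 = 0;  s_19 = 1;  s_20 = 5;  s_21 = 2;  s_22 = 2
  s_23 = 6;  s_24 = 6;  s_25 = 5;  s_26 = 1;  s_27 = 4;  s_28 = 0
  s_29 = 3;  s_30 = 0;  s_31 = 3;  s_32 = 2;  s_33 = 3;  s_34 = 1
  s_35 = 5;  s_36 = 1;  s_37 = 2;  s_38 = 4;  s_39 = 1;  s_40 = 6
  s_41 = 5;  s_42 = 6;  s_43 = 3;  s_44 = 4;  s_45 = 4;  s_46 = 0
  s_47 = 0;  s_48 = 0;  s_49 = 3;  s_50 = 5;  s_51 = 5;  s_52 = 0
  s_53 = 4;  s_54 = 4;  s_55 = 3;  s_56 = 3;  s_57 = 2;  s_58 = 3
  s_59 = 0;  s_60 = 6;  s_61 = 5;  s_62 = 0;  s_63 = 0;  s_64 = 2
  s_65 = 0;  s_66 = 0;  s_67 = 5;  s_68 = 1;  s_69 = 3;  s_70 = 3
  s_71 = 5;  s_72 = 4;  s_73 = 3;  s_74 = 4;  s_75 = 2;  s_76 = 1
  s_77 = 0;  s_78 = 1;  s_79 = 5;  s_80 = 5;  s_81 = 1;  s_82 = 0
  s_83 = 0;  s_84 = 1;  s_85 = 5;  s_86 = 6;  s_87 = 5;  s_88 = 4
  s_89 = 0;  s_90 = 0;  s_91 = 4;  s_92 = 0;  s_93 = 6;  s_94 = 0
  s_95 = 1;  s_96 = 0;  s_97 = 6;  s_98 = 4;  s_99 = 6;  s_100 = 0
  s_101 = 4;  s_102 = 0;  s_103 = 6;  s_104 = 1;  s_105 = 4;  s_106 = 1
  s_107 = 5;  s_108 = 4;  s_109 = 5;  s_110 = 2;  s_111 = 3;  s_112 = 4
  s_113 = 3;  s_114 = 4;  s_115 = 3;  s_116 = 6;  s_117 = 0;  s_118 = 2
  s_119 = 3;  s_120 = 4;  s_121 = 1;  s_122 = 3;  s_123 = 2;  s_124 = 6
  s_125 = 2;  s_126 = 4;  s_127 = 1;  s_128 = 2;  s_129 = 2;  s_130 = 1
  s_131 = 2;  s_132 = 2;  s_133 = 1;  s_134 = 4;  s_135 = 1;  s_136 = 3
  s_137 = 2;  s_138 = 1;  s_139 = 1;  s_140 = 6;  s_141 = 6;  s_142 = 2
  s_143 = 0;  s_144 = 5;  s_145 = 0;  s_146 = 3;  s_147 = 2;  s_148 = 3
  s_149 = 6;  s_150 = 6;  s_151 = 6;  s_152 = 4;  s_153 = 4;  s_154 = 3
  s_155 = 2;  s_156 = 0;  s_157 = 5;  s_158 = 2;  s_159 = 5;  s_160 = 6
  s_161 = 4;  s_162 = 3;  s_163 = 4;  s_164 = 0;  s_165 = 1;  s_166 = 2
  s_167 = 2;  s_168 = 6;  s_169 = 0;  s_170 = 5;  s_171 = 0;  s_172 = 0
  s_173 = 3;  s_174 = 2;  s_175 = 5;  s_176 = 3;  s_177 = 2;  s_178 = 2
  s_179 = 6;  s_180 = 2;  s_181 = 2;  s_182 = 3;  s_183 = 3;  s_184 = 5
  s_185 = 0;  s_186 = 4;  s_187 = 4;  s_188 = 5;  s_189 = 2;  s_190 = 4
  s_191 = 1;  s_192 = 0;  s_193 = 4;  s_194 = 2
s_195 = 3·2 + 6·4 + 6·0 + 0·1 + 6·4 = 5
s_196 = 3·5 + 6·2 + 6·4 + 0·0 + 6·1 = 1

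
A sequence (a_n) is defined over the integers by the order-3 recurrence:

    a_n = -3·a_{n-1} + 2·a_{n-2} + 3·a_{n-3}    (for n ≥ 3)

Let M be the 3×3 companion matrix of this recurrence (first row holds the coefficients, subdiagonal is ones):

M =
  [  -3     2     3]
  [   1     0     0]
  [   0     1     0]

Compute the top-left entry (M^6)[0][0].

(M^6)[0][0] is the top entry after applying M 6 times to the unit state (1, 0, 0). Equivalently it is h_{8} for the auxiliary sequence (h_n) obeying the same recurrence with h_2 = 1 and h_i = 0 for 0 ≤ i < 2:
h_3 = -3·1 + 2·0 + 3·0 = -3
h_4 = -3·-3 + 2·1 + 3·0 = 11
h_5 = -3·11 + 2·-3 + 3·1 = -36
h_6 = -3·-36 + 2·11 + 3·-3 = 121
h_7 = -3·121 + 2·-36 + 3·11 = -402
h_8 = -3·-402 + 2·121 + 3·-36 = 1340

1340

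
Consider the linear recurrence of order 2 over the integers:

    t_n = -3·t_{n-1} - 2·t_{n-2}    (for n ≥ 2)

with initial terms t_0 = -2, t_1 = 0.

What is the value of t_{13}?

-16380

t_2 = -3·0 + -2·-2 = 4
t_3 = -3·4 + -2·0 = -12
t_4 = -3·-12 + -2·4 = 28
t_5 = -3·28 + -2·-12 = -60
t_6 = -3·-60 + -2·28 = 124
t_7 = -3·124 + -2·-60 = -252
t_8 = -3·-252 + -2·124 = 508
t_9 = -3·508 + -2·-252 = -1020
t_10 = -3·-1020 + -2·508 = 2044
t_11 = -3·2044 + -2·-1020 = -4092
t_12 = -3·-4092 + -2·2044 = 8188
t_13 = -3·8188 + -2·-4092 = -16380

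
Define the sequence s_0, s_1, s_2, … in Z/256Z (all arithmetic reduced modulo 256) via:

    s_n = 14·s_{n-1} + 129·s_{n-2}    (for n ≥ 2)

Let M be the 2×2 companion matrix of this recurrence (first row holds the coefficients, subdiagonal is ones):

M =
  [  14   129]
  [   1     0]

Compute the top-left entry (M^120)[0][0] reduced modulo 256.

169

(M^120)[0][0] is the top entry after applying M 120 times to the unit state (1, 0). Equivalently it is h_{121} for the auxiliary sequence (h_n) obeying the same recurrence with h_1 = 1 and h_i = 0 for 0 ≤ i < 1:
h_2 = 14·1 + 129·0 = 14
h_3 = 14·14 + 129·1 = 69
h_4 = 14·69 + 129·14 = 212
h_5 = 14·212 + 129·69 = 93
h_6 = 14·93 + 129·212 = 234
h_7 = 14·234 + 129·93 = 169
h_8 = 14·169 + 129·234 = 40
h_9 = 14·40 + 129·169 = 89
h_10 = 14·89 + 129·40 = 6
h_11 = 14·6 + 129·89 = 45
h_12 = 14·45 + 129·6 = 124
h_13 = 14·124 + 129·45 = 117
h_14 = 14·117 + 129·124 = 226
h_15 = 14·226 + 129·117 = 81
h_16 = 14·81 + 129·226 = 80
h_17 = 14·80 + 129·81 = 49
h_18 = 14·49 + 129·80 = 254
h_19 = 14·254 + 129·49 = 149
h_20 = 14·149 + 129·254 = 36
h_21 = 14·36 + 129·149 = 13
h_22 = 14·13 + 129·36 = 218
h_23 = 14·218 + 129·13 = 121
h_24 = 14·121 + 129·218 = 120
h_25 = 14·120 + 129·121 = 137
h_26 = 14·137 + 129·120 = 246
h_27 = 14·246 + 129·137 = 125
h_28 = 14·125 + 129·246 = 204
h_29 = 14·204 + 129·125 = 37
h_30 = 14·37 + 129·204 = 210
h_31 = 14·210 + 129·37 = 33
h_32 = 14·33 + 129·210 = 160
h_33 = 14·160 + 129·33 = 97
h_34 = 14·97 + 129·160 = 238
h_35 = 14·238 + 129·97 = 229
h_36 = 14·229 + 129·238 = 116
h_37 = 14·116 + 129·229 = 189
h_38 = 14·189 + 129·116 = 202
h_39 = 14·202 + 129·189 = 73
h_40 = 14·73 + 129·202 = 200
h_41 = 14·200 + 129·73 = 185
h_42 = 14·185 + 129·200 = 230
h_43 = 14·230 + 129·185 = 205
h_44 = 14·205 + 129·230 = 28
h_45 = 14·28 + 129·205 = 213
h_46 = 14·213 + 129·28 = 194
h_47 = 14·194 + 129·213 = 241
h_48 = 14·241 + 129·194 = 240
h_49 = 14·240 + 129·241 = 145
h_50 = 14·145 + 129·240 = 222
h_51 = 14·222 + 129·145 = 53
h_52 = 14·53 + 129·222 = 196
h_53 = 14·196 + 129·53 = 109
h_54 = 14·109 + 129·196 = 186
h_55 = 14·186 + 129·109 = 25
h_56 = 14·25 + 129·186 = 24
h_57 = 14·24 + 129·25 = 233
h_58 = 14·233 + 129·24 = 214
h_59 = 14·214 + 129·233 = 29
h_60 = 14·29 + 129·214 = 108
h_61 = 14·108 + 129·29 = 133
h_62 = 14·133 + 129·108 = 178
h_63 = 14·178 + 129·133 = 193
h_64 = 14·193 + 129·178 = 64
h_65 = 14·64 + 129·193 = 193
h_66 = 14·193 + 129·64 = 206
h_67 = 14·206 + 129·193 = 133
h_68 = 14·133 + 129·206 = 20
h_69 = 14·20 + 129·133 = 29
h_70 = 14·29 + 129·20 = 170
h_71 = 14·170 + 129·29 = 233
h_72 = 14·233 + 129·170 = 104
h_73 = 14·104 + 129·233 = 25
h_74 = 14·25 + 129·104 = 198
h_75 = 14·198 + 129·25 = 109
h_76 = 14·109 + 129·198 = 188
h_77 = 14·188 + 129·109 = 53
h_78 = 14·53 + 129·188 = 162
h_79 = 14·162 + 129·53 = 145
h_80 = 14·145 + 129·162 = 144
h_81 = 14·144 + 129·145 = 241
h_82 = 14·241 + 129·144 = 190
h_83 = 14·190 + 129·241 = 213
h_84 = 14·213 + 129·190 = 100
h_85 = 14·100 + 129·213 = 205
h_86 = 14·205 + 129·100 = 154
h_87 = 14·154 + 129·205 = 185
h_88 = 14·185 + 129·154 = 184
h_89 = 14·184 + 129·185 = 73
h_90 = 14·73 + 129·184 = 182
h_91 = 14·182 + 129·73 = 189
h_92 = 14·189 + 129·182 = 12
h_93 = 14·12 + 129·189 = 229
h_94 = 14·229 + 129·12 = 146
h_95 = 14·146 + 129·229 = 97
h_96 = 14·97 + 129·146 = 224
h_97 = 14·224 + 129·97 = 33
h_98 = 14·33 + 129·224 = 174
h_99 = 14·174 + 129·33 = 37
h_100 = 14·37 + 129·174 = 180
h_101 = 14·180 + 129·37 = 125
h_102 = 14·125 + 129·180 = 138
h_103 = 14·138 + 129·125 = 137
h_104 = 14·137 + 129·138 = 8
h_105 = 14·8 + 129·137 = 121
h_106 = 14·121 + 129·8 = 166
h_107 = 14·166 + 129·121 = 13
h_108 = 14·13 + 129·166 = 92
h_109 = 14·92 + 129·13 = 149
h_110 = 14·149 + 129·92 = 130
h_111 = 14·130 + 129·149 = 49
h_112 = 14·49 + 129·130 = 48
h_113 = 14·48 + 129·49 = 81
h_114 = 14·81 + 129·48 = 158
h_115 = 14·158 + 129·81 = 117
h_116 = 14·117 + 129·158 = 4
h_117 = 14·4 + 129·117 = 45
h_118 = 14·45 + 129·4 = 122
h_119 = 14·122 + 129·45 = 89
h_120 = 14·89 + 129·122 = 88
h_121 = 14·88 + 129·89 = 169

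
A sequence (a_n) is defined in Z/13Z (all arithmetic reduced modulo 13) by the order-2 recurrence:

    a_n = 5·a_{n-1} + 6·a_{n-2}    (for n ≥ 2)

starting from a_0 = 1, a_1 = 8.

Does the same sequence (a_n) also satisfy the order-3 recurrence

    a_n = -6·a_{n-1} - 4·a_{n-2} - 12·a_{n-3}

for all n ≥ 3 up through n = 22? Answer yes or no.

Terms a_0..a_22: 1, 8, 7, 5, 2, 1, 4, 0, 11, 3, 3, 7, 1, 8, 7, 5, 2, 1, 4, 0, 11, 3, 3
n=3: candidate gives 5, actual a_3 = 5 ✓
n=4: candidate gives 2, actual a_4 = 2 ✓
n=5: candidate gives 1, actual a_5 = 1 ✓
n=6: candidate gives 4, actual a_6 = 4 ✓
n=7: candidate gives 0, actual a_7 = 0 ✓
n=8: candidate gives 11, actual a_8 = 11 ✓
n=9: candidate gives 3, actual a_9 = 3 ✓
n=10: candidate gives 3, actual a_10 = 3 ✓
n=11: candidate gives 7, actual a_11 = 7 ✓
n=12: candidate gives 1, actual a_12 = 1 ✓
n=13: candidate gives 8, actual a_13 = 8 ✓
n=14: candidate gives 7, actual a_14 = 7 ✓
n=15: candidate gives 5, actual a_15 = 5 ✓
n=16: candidate gives 2, actual a_16 = 2 ✓
n=17: candidate gives 1, actual a_17 = 1 ✓
n=18: candidate gives 4, actual a_18 = 4 ✓
n=19: candidate gives 0, actual a_19 = 0 ✓
n=20: candidate gives 11, actual a_20 = 11 ✓
n=21: candidate gives 3, actual a_21 = 3 ✓
n=22: candidate gives 3, actual a_22 = 3 ✓

yes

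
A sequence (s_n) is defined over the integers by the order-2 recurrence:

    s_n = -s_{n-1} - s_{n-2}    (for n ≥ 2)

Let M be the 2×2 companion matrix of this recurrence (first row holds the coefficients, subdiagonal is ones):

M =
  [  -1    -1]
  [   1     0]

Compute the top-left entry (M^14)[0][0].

0

(M^14)[0][0] is the top entry after applying M 14 times to the unit state (1, 0). Equivalently it is h_{15} for the auxiliary sequence (h_n) obeying the same recurrence with h_1 = 1 and h_i = 0 for 0 ≤ i < 1:
h_2 = -1·1 + -1·0 = -1
h_3 = -1·-1 + -1·1 = 0
h_4 = -1·0 + -1·-1 = 1
(h_3, h_4) = (0, 1) = (h_0, h_1), so the sequence has period 3.
15 ≡ 0 (mod 3), hence h_15 = h_0 = 0.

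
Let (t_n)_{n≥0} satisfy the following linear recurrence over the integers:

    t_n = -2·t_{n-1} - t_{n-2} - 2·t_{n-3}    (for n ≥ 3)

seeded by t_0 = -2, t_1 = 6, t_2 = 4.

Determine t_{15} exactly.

t_3 = -2·4 + -1·6 + -2·-2 = -10
t_4 = -2·-10 + -1·4 + -2·6 = 4
t_5 = -2·4 + -1·-10 + -2·4 = -6
t_6 = -2·-6 + -1·4 + -2·-10 = 28
t_7 = -2·28 + -1·-6 + -2·4 = -58
t_8 = -2·-58 + -1·28 + -2·-6 = 100
t_9 = -2·100 + -1·-58 + -2·28 = -198
t_10 = -2·-198 + -1·100 + -2·-58 = 412
t_11 = -2·412 + -1·-198 + -2·100 = -826
t_12 = -2·-826 + -1·412 + -2·-198 = 1636
t_13 = -2·1636 + -1·-826 + -2·412 = -3270
t_14 = -2·-3270 + -1·1636 + -2·-826 = 6556
t_15 = -2·6556 + -1·-3270 + -2·1636 = -13114

-13114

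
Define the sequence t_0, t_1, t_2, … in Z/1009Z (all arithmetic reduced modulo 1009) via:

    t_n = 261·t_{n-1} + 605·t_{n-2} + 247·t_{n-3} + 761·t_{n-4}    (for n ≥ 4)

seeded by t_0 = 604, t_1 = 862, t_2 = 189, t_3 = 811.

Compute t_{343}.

t_4 = 261·811 + 605·189 + 247·862 + 761·604 = 673
t_5 = 261·673 + 605·811 + 247·189 + 761·862 = 769
t_6 = 261·769 + 605·673 + 247·811 + 761·189 = 533
t_7 = 261·533 + 605·769 + 247·673 + 761·811 = 385
t_8 = 261·385 + 605·533 + 247·769 + 761·673 = 11
t_9 = 261·11 + 605·385 + 247·533 + 761·769 = 160
Continuing the recurrence:
  t_10 = 227;  t_11 = 726;  t_12 = 373;  t_13 = 40;  t_14 = 936;  t_15 = 977
  t_16 = 65;  t_17 = 933;  t_18 = 428;  t_19 = 927;  t_20 = 846;  t_21 = 123
  t_22 = 818;  t_23 = 603;  t_24 = 634;  t_25 = 576;  t_26 = 708;  t_27 = 507
  t_28 = 847;  t_29 = 844;  t_30 = 280;  t_31 = 224;  t_32 = 260;  t_33 = 670
  t_34 = 223;  t_35 = 9;  t_36 = 150;  t_37 = 110;  t_38 = 794;  t_39 = 857
  t_40 = 834;  t_41 = 933;  t_42 = 46;  t_43 = 857;  t_44 = 678;  t_45 = 182
  t_46 = 95;  t_47 = 34;  t_48 = 672;  t_49 = 743;  t_50 = 101;  t_51 = 785
  t_52 = 335;  t_53 = 452;  t_54 = 129;  t_55 = 457;  t_56 = 879;  t_57 = 882
  t_58 = 369;  t_59 = 153;  t_60 = 700;  t_61 = 358;  t_62 = 86;  t_63 = 662
  t_64 = 396;  t_65 = 436;  t_66 = 143;  t_67 = 651;  t_68 = 543;  t_69 = 649
  t_70 = 684;  t_71 = 1000;  t_72 = 213;  t_73 = 631;  t_74 = 621;  t_75 = 342
  t_76 = 942;  t_77 = 666;  t_78 = 190;  t_79 = 23;  t_80 = 380;  t_81 = 911
  t_82 = 434;  t_83 = 880;  t_84 = 474;  t_85 = 596;  t_86 = 131;  t_87 = 999
  t_88 = 360;  t_89 = 711;  t_90 = 128;  t_91 = 13;  t_92 = 685;  t_93 = 569
  t_94 = 640;  t_95 = 217;  t_96 = 810;  t_97 = 459;  t_98 = 228;  t_99 = 146
  t_100 = 756;  t_101 = 96;  t_102 = 841;  t_103 = 289;  t_104 = 714;  t_105 = 258
  t_106 = 901;  t_107 = 518;  t_108 = 908;  t_109 = 623;  t_110 = 951;  t_111 = 512
  t_112 = 1005;  t_113 = 644;  t_114 = 785;  t_115 = 383;  t_116 = 396;  t_117 = 969
  t_118 = 918;  t_119 = 282;  t_120 = 260;  t_121 = 906;  t_122 = 659;  t_123 = 41
  t_124 = 631;  t_125 = 447;  t_126 = 39;  t_127 = 505;  t_128 = 349;  t_129 = 763
  t_130 = 671;  t_131 = 381;  t_132 = 896;  t_133 = 950;  t_134 = 330;  t_135 = 684
  t_136 = 133;  t_137 = 824;  t_138 = 226;  t_139 = 981;  t_140 = 293;  t_141 = 804
  t_142 = 256;  t_143 = 917;  t_144 = 506;  t_145 = 786;  t_146 = 275;  t_147 = 911
  t_148 = 588;  t_149 = 472;  t_150 = 79;  t_151 = 480;  t_152 = 557;  t_153 = 219
  t_154 = 720;  t_155 = 939;  t_156 = 317;  t_157 = 457;  t_158 = 186;  t_159 = 946
  t_160 = 189;  t_161 = 324;  t_162 = 1005;  t_163 = 997;  t_164 = 361;  t_165 = 576
  t_166 = 502;  t_167 = 551;  t_168 = 810;  t_169 = 222;  t_170 = 607;  t_171 = 991
  t_172 = 565;  t_173 = 387;  t_174 = 285;  t_175 = 507;  t_176 = 908;  t_177 = 525
  t_178 = 308;  t_179 = 125;  t_180 = 358;  t_181 = 922;  t_182 = 51;  t_183 = 949
  t_184 = 777;  t_185 = 888;  t_186 = 373;  t_187 = 895;  t_188 = 571;  t_189 = 400
  t_190 = 259;  t_191 = 642;  t_192 = 947;  t_193 = 1004;  t_194 = 32;  t_195 = 309
  t_196 = 133;  t_197 = 750;  t_198 = 533;  t_199 = 186;  t_200 = 615;  t_201 = 752
  t_202 = 812;  t_203 = 784;  t_204 = 610;  t_205 = 829;  t_206 = 543;  t_207 = 160
  t_208 = 987;  t_209 = 416;  t_210 = 122;  t_211 = 284;  t_212 = 865;  t_213 = 662
  t_214 = 438;  t_215 = 183;  t_216 = 416;  t_217 = 852;  t_218 = 975;  t_219 = 932
  t_220 = 15;  t_221 = 985;  t_222 = 296;  t_223 = 781;  t_224 = 952;  t_225 = 913
  t_226 = 427;  t_227 = 986;  t_228 = 596;  t_229 = 506;  t_230 = 676;  t_231 = 821
  t_232 = 80;  t_233 = 83;  t_234 = 266;  t_235 = 369;  t_236 = 605;  t_237 = 470
  t_238 = 289;  t_239 = 985;  t_240 = 434;  t_241 = 100;  t_242 = 189;  t_243 = 999
  t_244 = 551;  t_245 = 222;  t_246 = 913;  t_247 = 626;  t_248 = 285;  t_249 = 8
  t_250 = 802;  t_251 = 157;  t_252 = 406;  t_253 = 524;  t_254 = 297;  t_255 = 824
  t_256 = 718;  t_257 = 718;  t_258 = 964;  t_259 = 111;  t_260 = 19;  t_261 = 988
  t_262 = 195;  t_263 = 220;  t_264 = 20;  t_265 = 992;  t_266 = 526;  t_267 = 697
  t_268 = 614;  t_269 = 696;  t_270 = 536;  t_271 = 972;  t_272 = 284;  t_273 = 424
  t_274 = 166;  t_275 = 795;  t_276 = 170;  t_277 = 82;  t_278 = 965;  t_279 = 0
  t_280 = 915;  t_281 = 766;  t_282 = 600;  t_283 = 493;  t_284 = 914;  t_285 = 641
  t_286 = 59;  t_287 = 180;  t_288 = 204;  t_289 = 596;  t_290 = 50;  t_291 = 1003
  t_292 = 188;  t_293 = 790;  t_294 = 321;  t_295 = 219;  t_296 = 306;  t_297 = 882
  t_298 = 343;  t_299 = 661;  t_300 = 349;  t_301 = 802;  t_302 = 224;  t_303 = 800
  t_304 = 803;  t_305 = 110;  t_306 = 723;  t_307 = 926;  t_308 = 609;  t_309 = 722
  t_310 = 905;  t_311 = 498;  t_312 = 523;  t_313 = 979;  t_314 = 306;  t_315 = 799
  t_316 = 269;  t_317 = 956;  t_318 = 974;  t_319 = 639;  t_320 = 216;  t_321 = 483
  t_322 = 485;  t_323 = 890;  t_324 = 174;  t_325 = 673;  t_326 = 80;  t_327 = 71
  t_328 = 318;  t_329 = 1007;  t_330 = 882;  t_331 = 347;  t_332 = 968;  t_333 = 867
  t_334 = 852;  t_335 = 928;  t_336 = 228;  t_337 = 886;  t_338 = 659;  t_339 = 440
  t_340 = 812;  t_341 = 424
t_342 = 261·424 + 605·812 + 247·440 + 761·659 = 294
t_343 = 261·294 + 605·424 + 247·812 + 761·440 = 918

918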